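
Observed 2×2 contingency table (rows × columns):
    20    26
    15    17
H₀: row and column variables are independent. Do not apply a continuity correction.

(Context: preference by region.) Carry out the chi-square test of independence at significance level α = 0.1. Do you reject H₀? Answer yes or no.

Row totals [46, 32], col totals [35, 43], n=78
χ² = (20−20.64)²/20.64 + (26−25.36)²/25.36 + (15−14.36)²/14.36 + (17−17.64)²/17.64 = 0.0880
df = 1
p-value (upper-tail) = 0.76671
At α=0.1: p ≥ α → fail to reject H₀

reject H₀: no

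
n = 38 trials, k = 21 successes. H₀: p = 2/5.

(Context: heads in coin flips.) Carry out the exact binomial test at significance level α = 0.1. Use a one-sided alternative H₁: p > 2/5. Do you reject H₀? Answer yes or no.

Exact binomial: n=38, k=21, p₀=2/5=0.4000
P(X≥21) from Σ C(n,i)·p₀^i·(1−p₀)^(n−i)
p-value (one-sided, H₁ greater) = 0.04088
At α=0.1: p < α → reject H₀

reject H₀: yes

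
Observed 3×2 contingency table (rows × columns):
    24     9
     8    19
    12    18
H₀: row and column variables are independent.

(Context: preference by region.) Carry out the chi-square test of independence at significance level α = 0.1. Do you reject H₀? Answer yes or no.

Row totals [33, 27, 30], col totals [44, 46], n=90
χ² = (24−16.13)²/16.13 + (9−16.87)²/16.87 + (8−13.20)²/13.20 + (19−13.80)²/13.80 + (12−14.67)²/14.67 + (18−15.33)²/15.33 = 12.4614
df = 2
p-value (upper-tail) = 0.00197
At α=0.1: p < α → reject H₀

reject H₀: yes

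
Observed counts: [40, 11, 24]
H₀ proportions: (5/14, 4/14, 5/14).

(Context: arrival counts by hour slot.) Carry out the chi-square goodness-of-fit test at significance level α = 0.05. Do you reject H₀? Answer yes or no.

n = 75; E_i = n·p_i = [26.79, 21.43, 26.79]
χ² = (40−26.79)²/26.79 + (11−21.43)²/21.43 + (24−26.79)²/26.79 = 11.8840
df = 2
p-value (upper-tail) = 0.00263
At α=0.05: p < α → reject H₀

reject H₀: yes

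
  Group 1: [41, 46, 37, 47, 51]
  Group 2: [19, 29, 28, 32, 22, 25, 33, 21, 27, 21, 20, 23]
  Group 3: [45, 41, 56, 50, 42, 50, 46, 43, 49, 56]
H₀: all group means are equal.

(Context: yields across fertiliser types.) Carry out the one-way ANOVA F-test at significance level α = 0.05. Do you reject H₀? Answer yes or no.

Group means [44.40, 25.00, 47.80], grand mean 37.037
SSB = Σnᵢ(x̄ᵢ−x̄)² = 3168.163; SSW = ΣΣ(x−x̄ᵢ)² = 626.800
MSB = 3168.163/2 = 1584.0815; MSW = 626.800/24 = 26.1167
F = MSB/MSW = 60.6540
df = (2, 24)
p-value (upper-tail) = 0.00000
At α=0.05: p < α → reject H₀

reject H₀: yes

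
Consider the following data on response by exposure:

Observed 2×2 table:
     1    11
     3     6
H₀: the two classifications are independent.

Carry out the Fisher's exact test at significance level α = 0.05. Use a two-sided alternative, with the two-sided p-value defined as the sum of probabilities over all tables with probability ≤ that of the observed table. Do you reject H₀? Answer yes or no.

reject H₀: no

Margins: r₁=12, r₂=9, c₁=4, c₂=17, n=21
p_obs = C(12,1)·C(9,3)/C(21,4); sum pmf over tables with pmf ≤ p_obs
p-value (two-sided) = 0.27218
At α=0.05: p ≥ α → fail to reject H₀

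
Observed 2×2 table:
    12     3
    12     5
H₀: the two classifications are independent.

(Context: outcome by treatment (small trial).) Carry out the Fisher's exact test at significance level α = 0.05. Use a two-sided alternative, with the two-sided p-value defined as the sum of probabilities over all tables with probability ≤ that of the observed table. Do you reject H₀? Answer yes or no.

reject H₀: no

Margins: r₁=15, r₂=17, c₁=24, c₂=8, n=32
p_obs = C(15,12)·C(17,12)/C(32,24); sum pmf over tables with pmf ≤ p_obs
p-value (two-sided) = 0.69114
At α=0.05: p ≥ α → fail to reject H₀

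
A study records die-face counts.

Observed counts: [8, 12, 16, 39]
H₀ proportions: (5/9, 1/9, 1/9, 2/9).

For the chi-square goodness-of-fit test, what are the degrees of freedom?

degrees of freedom = 3

df = k − 1 = 4 − 1 = 3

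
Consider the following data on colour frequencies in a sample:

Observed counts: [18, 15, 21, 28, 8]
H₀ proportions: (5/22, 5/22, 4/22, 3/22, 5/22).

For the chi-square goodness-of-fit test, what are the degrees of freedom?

df = k − 1 = 5 − 1 = 4

degrees of freedom = 4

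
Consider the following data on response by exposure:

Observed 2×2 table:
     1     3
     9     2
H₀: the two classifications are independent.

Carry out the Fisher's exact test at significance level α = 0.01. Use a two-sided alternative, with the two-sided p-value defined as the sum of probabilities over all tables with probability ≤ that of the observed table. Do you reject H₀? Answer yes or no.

Margins: r₁=4, r₂=11, c₁=10, c₂=5, n=15
p_obs = C(4,1)·C(11,9)/C(15,10); sum pmf over tables with pmf ≤ p_obs
p-value (two-sided) = 0.07692
At α=0.01: p ≥ α → fail to reject H₀

reject H₀: no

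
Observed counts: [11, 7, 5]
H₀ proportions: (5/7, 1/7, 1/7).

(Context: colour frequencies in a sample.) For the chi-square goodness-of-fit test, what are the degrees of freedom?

df = k − 1 = 3 − 1 = 2

degrees of freedom = 2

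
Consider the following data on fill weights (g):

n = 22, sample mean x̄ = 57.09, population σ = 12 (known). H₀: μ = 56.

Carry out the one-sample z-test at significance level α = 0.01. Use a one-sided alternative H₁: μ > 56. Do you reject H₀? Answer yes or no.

reject H₀: no

SE = σ/√n = 12/√22 = 2.5584
z = (x̄−μ₀)/SE = (57.09−56)/2.5584 = 0.4260
p-value (one-sided, H₁ greater) = 0.33504
At α=0.01: p ≥ α → fail to reject H₀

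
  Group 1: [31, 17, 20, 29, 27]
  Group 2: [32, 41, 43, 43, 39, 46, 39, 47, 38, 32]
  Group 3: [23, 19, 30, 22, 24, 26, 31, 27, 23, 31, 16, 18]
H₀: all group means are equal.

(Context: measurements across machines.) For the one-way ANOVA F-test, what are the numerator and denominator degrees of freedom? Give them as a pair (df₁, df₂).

k = 3 groups, N = 27 total
df = (k−1, N−k) = (3−1, 27−3) = (2, 24)

degrees of freedom = [2, 24]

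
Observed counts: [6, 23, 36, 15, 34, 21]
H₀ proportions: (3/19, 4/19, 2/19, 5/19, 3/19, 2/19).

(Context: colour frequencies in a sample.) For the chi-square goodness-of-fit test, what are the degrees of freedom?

degrees of freedom = 5

df = k − 1 = 6 − 1 = 5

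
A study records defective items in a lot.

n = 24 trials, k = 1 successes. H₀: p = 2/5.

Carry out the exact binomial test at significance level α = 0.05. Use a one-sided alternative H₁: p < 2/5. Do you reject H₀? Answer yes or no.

Exact binomial: n=24, k=1, p₀=2/5=0.4000
P(X≤1) from Σ C(n,i)·p₀^i·(1−p₀)^(n−i)
p-value (one-sided, H₁ less) = 0.00008
At α=0.05: p < α → reject H₀

reject H₀: yes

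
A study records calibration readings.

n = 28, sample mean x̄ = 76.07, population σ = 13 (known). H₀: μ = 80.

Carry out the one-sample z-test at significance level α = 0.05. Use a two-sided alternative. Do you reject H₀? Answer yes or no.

SE = σ/√n = 13/√28 = 2.4568
z = (x̄−μ₀)/SE = (76.07−80)/2.4568 = -1.5997
p-value (two-sided) = 0.10967
At α=0.05: p ≥ α → fail to reject H₀

reject H₀: no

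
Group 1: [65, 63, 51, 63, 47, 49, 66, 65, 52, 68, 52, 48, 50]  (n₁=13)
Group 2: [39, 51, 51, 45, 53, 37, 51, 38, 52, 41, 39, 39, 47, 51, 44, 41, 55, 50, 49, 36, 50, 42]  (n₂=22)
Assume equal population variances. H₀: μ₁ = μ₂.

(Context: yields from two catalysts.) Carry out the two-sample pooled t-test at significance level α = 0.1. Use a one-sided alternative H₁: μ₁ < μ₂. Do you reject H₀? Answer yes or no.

x̄₁=56.846, s₁=8.071, n₁=13
x̄₂=45.500, s₂=6.038, n₂=22
s_p² = [12·8.071² + 21·6.038²]/33 = 46.8846
SE = √(s_p²·(1/13+1/22)) = 2.3953
t = (56.846−45.500)/2.3953 = 4.7368
df = 33
p-value (one-sided, H₁ less) = 0.99998
At α=0.1: p ≥ α → fail to reject H₀

reject H₀: no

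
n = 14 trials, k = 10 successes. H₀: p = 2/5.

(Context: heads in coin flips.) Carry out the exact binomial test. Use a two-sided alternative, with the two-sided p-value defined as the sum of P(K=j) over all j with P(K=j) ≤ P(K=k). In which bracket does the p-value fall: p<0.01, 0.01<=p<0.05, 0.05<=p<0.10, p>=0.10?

p-value bracket: 0.01<=p<0.05

Exact binomial: n=14, k=10, p₀=2/5=0.4000
P(X=j) = C(n,j)·p₀^j·(1−p₀)^(n−j); p = Σ P(X=j) over j with P(X=j) ≤ P(X=10)
p-value (two-sided) = 0.02561
→ bracket: 0.01<=p<0.05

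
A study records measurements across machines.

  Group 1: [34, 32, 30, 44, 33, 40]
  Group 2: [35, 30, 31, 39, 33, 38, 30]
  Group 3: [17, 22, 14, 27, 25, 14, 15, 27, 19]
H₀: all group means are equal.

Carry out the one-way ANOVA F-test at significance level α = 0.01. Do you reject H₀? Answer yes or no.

Group means [35.50, 33.71, 20.00], grand mean 28.591
SSB = Σnᵢ(x̄ᵢ−x̄)² = 1134.390; SSW = ΣΣ(x−x̄ᵢ)² = 460.929
MSB = 1134.390/2 = 567.1948; MSW = 460.929/19 = 24.2594
F = MSB/MSW = 23.3804
df = (2, 19)
p-value (upper-tail) = 0.00001
At α=0.01: p < α → reject H₀

reject H₀: yes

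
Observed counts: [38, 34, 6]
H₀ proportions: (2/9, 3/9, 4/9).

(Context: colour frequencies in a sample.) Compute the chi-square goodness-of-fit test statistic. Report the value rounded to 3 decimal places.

n = 78; E_i = n·p_i = [17.33, 26.00, 34.67]
χ² = (38−17.33)²/17.33 + (34−26.00)²/26.00 + (6−34.67)²/34.67 = 50.8077
df = 2

test statistic = 50.808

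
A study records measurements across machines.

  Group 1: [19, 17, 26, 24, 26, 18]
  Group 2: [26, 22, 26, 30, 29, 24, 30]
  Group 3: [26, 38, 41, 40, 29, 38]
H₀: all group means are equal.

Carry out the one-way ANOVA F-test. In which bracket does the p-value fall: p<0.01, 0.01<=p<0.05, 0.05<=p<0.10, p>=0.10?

Group means [21.67, 26.71, 35.33], grand mean 27.842
SSB = Σnᵢ(x̄ᵢ−x̄)² = 574.431; SSW = ΣΣ(x−x̄ᵢ)² = 338.095
MSB = 574.431/2 = 287.2155; MSW = 338.095/16 = 21.1310
F = MSB/MSW = 13.5922
df = (2, 16)
p-value (upper-tail) = 0.00036
→ bracket: p<0.01

p-value bracket: p<0.01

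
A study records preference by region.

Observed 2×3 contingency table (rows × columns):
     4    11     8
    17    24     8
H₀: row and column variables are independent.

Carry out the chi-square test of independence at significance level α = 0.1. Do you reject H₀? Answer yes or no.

reject H₀: no

Row totals [23, 49], col totals [21, 35, 16], n=72
χ² = (4−6.71)²/6.71 + (11−11.18)²/11.18 + (8−5.11)²/5.11 + (17−14.29)²/14.29 + (24−23.82)²/23.82 + (8−10.89)²/10.89 = 4.0102
df = 2
p-value (upper-tail) = 0.13464
At α=0.1: p ≥ α → fail to reject H₀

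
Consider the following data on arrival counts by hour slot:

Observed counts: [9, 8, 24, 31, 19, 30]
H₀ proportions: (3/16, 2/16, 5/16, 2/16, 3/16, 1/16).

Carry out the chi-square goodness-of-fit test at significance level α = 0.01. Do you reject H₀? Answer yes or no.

n = 121; E_i = n·p_i = [22.69, 15.12, 37.81, 15.12, 22.69, 7.56]
χ² = (9−22.69)²/22.69 + (8−15.12)²/15.12 + (24−37.81)²/37.81 + (31−15.12)²/15.12 + (19−22.69)²/22.69 + (30−7.56)²/7.56 = 100.4920
df = 5
p-value (upper-tail) = 0.00000
At α=0.01: p < α → reject H₀

reject H₀: yes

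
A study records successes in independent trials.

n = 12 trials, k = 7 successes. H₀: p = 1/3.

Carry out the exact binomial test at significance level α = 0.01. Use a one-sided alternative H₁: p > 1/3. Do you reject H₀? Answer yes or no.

Exact binomial: n=12, k=7, p₀=1/3=0.3333
P(X≥7) from Σ C(n,i)·p₀^i·(1−p₀)^(n−i)
p-value (one-sided, H₁ greater) = 0.06645
At α=0.01: p ≥ α → fail to reject H₀

reject H₀: no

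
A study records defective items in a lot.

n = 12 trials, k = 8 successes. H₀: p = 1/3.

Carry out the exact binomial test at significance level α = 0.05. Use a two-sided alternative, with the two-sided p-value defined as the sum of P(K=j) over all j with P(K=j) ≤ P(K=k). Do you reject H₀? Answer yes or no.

Exact binomial: n=12, k=8, p₀=1/3=0.3333
P(X=j) = C(n,j)·p₀^j·(1−p₀)^(n−j); p = Σ P(X=j) over j with P(X=j) ≤ P(X=8)
p-value (two-sided) = 0.02647
At α=0.05: p < α → reject H₀

reject H₀: yes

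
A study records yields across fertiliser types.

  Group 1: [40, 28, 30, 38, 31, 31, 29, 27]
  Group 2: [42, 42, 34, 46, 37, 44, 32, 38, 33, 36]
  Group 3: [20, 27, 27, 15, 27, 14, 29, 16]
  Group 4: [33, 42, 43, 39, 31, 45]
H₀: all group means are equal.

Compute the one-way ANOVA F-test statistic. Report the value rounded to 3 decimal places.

test statistic = 17.323

Group means [31.75, 38.40, 21.88, 38.83], grand mean 32.688
SSB = Σnᵢ(x̄ᵢ−x̄)² = 1495.267; SSW = ΣΣ(x−x̄ᵢ)² = 805.608
MSB = 1495.267/3 = 498.4222; MSW = 805.608/28 = 28.7717
F = MSB/MSW = 17.3233
df = (3, 28)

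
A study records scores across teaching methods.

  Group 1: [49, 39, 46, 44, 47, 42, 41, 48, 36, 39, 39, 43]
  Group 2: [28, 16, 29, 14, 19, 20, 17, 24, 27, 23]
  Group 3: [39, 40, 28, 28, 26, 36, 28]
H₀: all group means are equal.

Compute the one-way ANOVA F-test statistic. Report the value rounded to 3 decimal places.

test statistic = 48.215

Group means [42.75, 21.70, 32.14], grand mean 32.931
SSB = Σnᵢ(x̄ᵢ−x̄)² = 2422.655; SSW = ΣΣ(x−x̄ᵢ)² = 653.207
MSB = 2422.655/2 = 1211.3275; MSW = 653.207/26 = 25.1234
F = MSB/MSW = 48.2152
df = (2, 26)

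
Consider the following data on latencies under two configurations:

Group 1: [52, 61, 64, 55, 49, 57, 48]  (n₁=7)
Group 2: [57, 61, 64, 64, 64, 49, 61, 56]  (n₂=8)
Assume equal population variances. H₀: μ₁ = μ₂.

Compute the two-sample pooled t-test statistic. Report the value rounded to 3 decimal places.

test statistic = -1.501

x̄₁=55.143, s₁=5.984, n₁=7
x̄₂=59.500, s₂=5.264, n₂=8
s_p² = [6·5.984² + 7·5.264²]/13 = 31.4505
SE = √(s_p²·(1/7+1/8)) = 2.9025
t = (55.143−59.500)/2.9025 = -1.5012
df = 13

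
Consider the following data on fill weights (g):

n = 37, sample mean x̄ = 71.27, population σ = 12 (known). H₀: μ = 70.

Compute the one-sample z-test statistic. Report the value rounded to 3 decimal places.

test statistic = 0.644

SE = σ/√n = 12/√37 = 1.9728
z = (x̄−μ₀)/SE = (71.27−70)/1.9728 = 0.6438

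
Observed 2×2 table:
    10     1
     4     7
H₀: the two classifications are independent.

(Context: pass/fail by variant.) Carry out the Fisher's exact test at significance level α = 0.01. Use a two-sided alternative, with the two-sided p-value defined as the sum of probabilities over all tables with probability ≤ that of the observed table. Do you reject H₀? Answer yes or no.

reject H₀: no

Margins: r₁=11, r₂=11, c₁=14, c₂=8, n=22
p_obs = C(11,10)·C(11,4)/C(22,14); sum pmf over tables with pmf ≤ p_obs
p-value (two-sided) = 0.02374
At α=0.01: p ≥ α → fail to reject H₀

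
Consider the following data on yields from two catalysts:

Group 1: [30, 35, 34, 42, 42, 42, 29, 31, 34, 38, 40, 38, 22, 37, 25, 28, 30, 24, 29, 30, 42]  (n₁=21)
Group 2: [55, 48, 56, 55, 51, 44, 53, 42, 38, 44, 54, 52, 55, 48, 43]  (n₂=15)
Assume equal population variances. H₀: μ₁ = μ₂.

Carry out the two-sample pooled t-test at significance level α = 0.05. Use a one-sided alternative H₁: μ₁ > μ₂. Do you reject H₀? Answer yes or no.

x̄₁=33.429, s₁=6.305, n₁=21
x̄₂=49.200, s₂=5.784, n₂=15
s_p² = [20·6.305² + 14·5.784²]/34 = 37.1630
SE = √(s_p²·(1/21+1/15)) = 2.0609
t = (33.429−49.200)/2.0609 = -7.6528
df = 34
p-value (one-sided, H₁ greater) = 1.00000
At α=0.05: p ≥ α → fail to reject H₀

reject H₀: no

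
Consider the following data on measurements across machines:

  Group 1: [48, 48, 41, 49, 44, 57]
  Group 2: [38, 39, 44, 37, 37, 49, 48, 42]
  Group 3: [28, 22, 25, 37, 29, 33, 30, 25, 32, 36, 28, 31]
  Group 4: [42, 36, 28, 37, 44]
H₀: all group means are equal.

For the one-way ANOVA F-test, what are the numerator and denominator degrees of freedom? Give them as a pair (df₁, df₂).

k = 4 groups, N = 31 total
df = (k−1, N−k) = (4−1, 31−4) = (3, 27)

degrees of freedom = [3, 27]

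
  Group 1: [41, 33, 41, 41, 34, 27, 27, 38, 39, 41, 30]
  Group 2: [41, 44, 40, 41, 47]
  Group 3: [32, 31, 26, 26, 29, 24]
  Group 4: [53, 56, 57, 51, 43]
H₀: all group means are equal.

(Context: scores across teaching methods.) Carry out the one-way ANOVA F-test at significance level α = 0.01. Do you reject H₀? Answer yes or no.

reject H₀: yes

Group means [35.64, 42.60, 28.00, 52.00], grand mean 38.259
SSB = Σnᵢ(x̄ᵢ−x̄)² = 1745.440; SSW = ΣΣ(x−x̄ᵢ)² = 529.745
MSB = 1745.440/3 = 581.8132; MSW = 529.745/23 = 23.0324
F = MSB/MSW = 25.2606
df = (3, 23)
p-value (upper-tail) = 0.00000
At α=0.01: p < α → reject H₀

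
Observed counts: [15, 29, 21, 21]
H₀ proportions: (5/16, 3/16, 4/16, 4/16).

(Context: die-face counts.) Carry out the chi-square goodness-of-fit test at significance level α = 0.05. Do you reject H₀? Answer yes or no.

n = 86; E_i = n·p_i = [26.88, 16.12, 21.50, 21.50]
χ² = (15−26.88)²/26.88 + (29−16.12)²/16.12 + (21−21.50)²/21.50 + (21−21.50)²/21.50 = 15.5504
df = 3
p-value (upper-tail) = 0.00140
At α=0.05: p < α → reject H₀

reject H₀: yes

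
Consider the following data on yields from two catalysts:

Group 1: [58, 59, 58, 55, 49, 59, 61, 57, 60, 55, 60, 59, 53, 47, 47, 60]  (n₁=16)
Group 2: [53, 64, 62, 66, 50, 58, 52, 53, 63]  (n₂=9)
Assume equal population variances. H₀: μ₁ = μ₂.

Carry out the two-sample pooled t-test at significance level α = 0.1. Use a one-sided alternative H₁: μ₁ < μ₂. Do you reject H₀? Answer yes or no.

x̄₁=56.062, s₁=4.697, n₁=16
x̄₂=57.889, s₂=6.030, n₂=9
s_p² = [15·4.697² + 8·6.030²]/23 = 27.0359
SE = √(s_p²·(1/16+1/9)) = 2.1665
t = (56.062−57.889)/2.1665 = -0.8430
df = 23
p-value (one-sided, H₁ less) = 0.20395
At α=0.1: p ≥ α → fail to reject H₀

reject H₀: no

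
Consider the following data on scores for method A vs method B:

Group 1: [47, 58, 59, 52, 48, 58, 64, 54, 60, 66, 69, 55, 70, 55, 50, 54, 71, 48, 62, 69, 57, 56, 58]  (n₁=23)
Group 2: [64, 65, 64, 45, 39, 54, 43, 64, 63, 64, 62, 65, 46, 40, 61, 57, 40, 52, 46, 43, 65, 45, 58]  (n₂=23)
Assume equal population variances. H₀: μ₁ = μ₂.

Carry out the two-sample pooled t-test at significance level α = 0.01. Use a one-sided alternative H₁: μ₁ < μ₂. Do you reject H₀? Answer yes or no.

reject H₀: no

x̄₁=58.261, s₁=7.231, n₁=23
x̄₂=54.130, s₂=9.850, n₂=23
s_p² = [22·7.231² + 22·9.850²]/44 = 74.6601
SE = √(s_p²·(1/23+1/23)) = 2.5480
t = (58.261−54.130)/2.5480 = 1.6211
df = 44
p-value (one-sided, H₁ less) = 0.94393
At α=0.01: p ≥ α → fail to reject H₀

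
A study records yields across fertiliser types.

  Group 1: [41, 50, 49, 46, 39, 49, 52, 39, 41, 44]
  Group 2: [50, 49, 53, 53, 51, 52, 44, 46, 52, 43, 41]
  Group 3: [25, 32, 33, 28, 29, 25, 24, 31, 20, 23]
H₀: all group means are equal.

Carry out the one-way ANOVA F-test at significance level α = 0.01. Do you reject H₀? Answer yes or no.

Group means [45.00, 48.55, 27.00], grand mean 40.452
SSB = Σnᵢ(x̄ᵢ−x̄)² = 2736.950; SSW = ΣΣ(x−x̄ᵢ)² = 562.727
MSB = 2736.950/2 = 1368.4751; MSW = 562.727/28 = 20.0974
F = MSB/MSW = 68.0921
df = (2, 28)
p-value (upper-tail) = 0.00000
At α=0.01: p < α → reject H₀

reject H₀: yes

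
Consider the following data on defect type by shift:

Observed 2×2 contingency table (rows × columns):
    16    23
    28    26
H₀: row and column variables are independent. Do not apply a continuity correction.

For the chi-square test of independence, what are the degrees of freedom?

degrees of freedom = 1

df = (r−1)(c−1) = (2−1)·(2−1) = 1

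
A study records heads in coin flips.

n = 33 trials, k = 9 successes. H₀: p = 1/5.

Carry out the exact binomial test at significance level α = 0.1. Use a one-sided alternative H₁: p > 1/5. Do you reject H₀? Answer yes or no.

Exact binomial: n=33, k=9, p₀=1/5=0.2000
P(X≥9) from Σ C(n,i)·p₀^i·(1−p₀)^(n−i)
p-value (one-sided, H₁ greater) = 0.20004
At α=0.1: p ≥ α → fail to reject H₀

reject H₀: no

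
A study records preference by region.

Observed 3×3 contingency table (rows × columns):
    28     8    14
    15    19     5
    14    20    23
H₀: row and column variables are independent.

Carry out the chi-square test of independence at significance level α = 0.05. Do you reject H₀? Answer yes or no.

reject H₀: yes

Row totals [50, 39, 57], col totals [57, 47, 42], n=146
χ² = (28−19.52)²/19.52 + (8−16.10)²/16.10 + (14−14.38)²/14.38 + (15−15.23)²/15.23 + (19−12.55)²/12.55 + (5−11.22)²/11.22 + (14−22.25)²/22.25 + (20−18.35)²/18.35 + (23−16.40)²/16.40 = 20.3936
df = 4
p-value (upper-tail) = 0.00042
At α=0.05: p < α → reject H₀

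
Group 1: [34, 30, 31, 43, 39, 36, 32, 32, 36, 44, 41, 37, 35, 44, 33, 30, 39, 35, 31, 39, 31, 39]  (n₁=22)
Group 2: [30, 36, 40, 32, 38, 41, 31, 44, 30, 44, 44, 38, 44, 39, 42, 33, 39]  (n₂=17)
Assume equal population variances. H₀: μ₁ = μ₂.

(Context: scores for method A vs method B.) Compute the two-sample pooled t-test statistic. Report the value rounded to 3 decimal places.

x̄₁=35.955, s₁=4.541, n₁=22
x̄₂=37.941, s₂=5.105, n₂=17
s_p² = [21·4.541² + 16·5.105²]/37 = 22.9702
SE = √(s_p²·(1/22+1/17)) = 1.5477
t = (35.955−37.941)/1.5477 = -1.2836
df = 37

test statistic = -1.284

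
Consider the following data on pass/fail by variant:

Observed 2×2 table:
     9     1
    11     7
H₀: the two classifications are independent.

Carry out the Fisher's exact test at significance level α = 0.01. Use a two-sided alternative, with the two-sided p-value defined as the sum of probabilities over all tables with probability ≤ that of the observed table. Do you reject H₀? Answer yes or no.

reject H₀: no

Margins: r₁=10, r₂=18, c₁=20, c₂=8, n=28
p_obs = C(10,9)·C(18,11)/C(28,20); sum pmf over tables with pmf ≤ p_obs
p-value (two-sided) = 0.19368
At α=0.01: p ≥ α → fail to reject H₀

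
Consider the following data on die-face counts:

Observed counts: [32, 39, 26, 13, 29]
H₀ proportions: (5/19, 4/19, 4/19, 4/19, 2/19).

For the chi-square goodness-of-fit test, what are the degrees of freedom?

degrees of freedom = 4

df = k − 1 = 5 − 1 = 4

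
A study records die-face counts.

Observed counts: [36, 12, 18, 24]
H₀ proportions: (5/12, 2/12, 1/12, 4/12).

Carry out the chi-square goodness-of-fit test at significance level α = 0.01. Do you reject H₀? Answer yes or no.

reject H₀: yes

n = 90; E_i = n·p_i = [37.50, 15.00, 7.50, 30.00]
χ² = (36−37.50)²/37.50 + (12−15.00)²/15.00 + (18−7.50)²/7.50 + (24−30.00)²/30.00 = 16.5600
df = 3
p-value (upper-tail) = 0.00087
At α=0.01: p < α → reject H₀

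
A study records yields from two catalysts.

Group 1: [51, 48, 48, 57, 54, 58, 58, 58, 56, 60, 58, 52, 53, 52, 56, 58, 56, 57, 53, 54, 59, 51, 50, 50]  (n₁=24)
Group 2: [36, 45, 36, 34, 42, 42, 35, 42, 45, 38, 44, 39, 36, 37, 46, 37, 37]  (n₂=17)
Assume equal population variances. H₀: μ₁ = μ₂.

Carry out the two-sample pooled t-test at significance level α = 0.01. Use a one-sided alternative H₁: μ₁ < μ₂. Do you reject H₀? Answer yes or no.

reject H₀: no

x̄₁=54.458, s₁=3.599, n₁=24
x̄₂=39.471, s₂=3.955, n₂=17
s_p² = [23·3.599² + 16·3.955²]/39 = 14.0562
SE = √(s_p²·(1/24+1/17)) = 1.1885
t = (54.458−39.471)/1.1885 = 12.6107
df = 39
p-value (one-sided, H₁ less) = 1.00000
At α=0.01: p ≥ α → fail to reject H₀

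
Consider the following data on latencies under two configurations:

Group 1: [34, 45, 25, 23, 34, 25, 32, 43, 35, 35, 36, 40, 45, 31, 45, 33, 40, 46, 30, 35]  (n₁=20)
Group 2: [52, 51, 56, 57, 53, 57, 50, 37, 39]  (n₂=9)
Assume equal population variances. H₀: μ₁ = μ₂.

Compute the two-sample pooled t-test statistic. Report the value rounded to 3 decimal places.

test statistic = -5.121

x̄₁=35.600, s₁=6.992, n₁=20
x̄₂=50.222, s₂=7.396, n₂=9
s_p² = [19·6.992² + 8·7.396²]/27 = 50.6058
SE = √(s_p²·(1/20+1/9)) = 2.8554
t = (35.600−50.222)/2.8554 = -5.1210
df = 27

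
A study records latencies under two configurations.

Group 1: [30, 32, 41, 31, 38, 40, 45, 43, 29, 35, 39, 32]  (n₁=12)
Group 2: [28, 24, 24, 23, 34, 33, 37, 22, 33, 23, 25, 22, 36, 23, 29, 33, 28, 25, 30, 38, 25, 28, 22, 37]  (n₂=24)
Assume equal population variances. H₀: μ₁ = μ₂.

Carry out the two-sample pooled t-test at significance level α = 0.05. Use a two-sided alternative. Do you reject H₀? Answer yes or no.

reject H₀: yes

x̄₁=36.250, s₁=5.446, n₁=12
x̄₂=28.417, s₂=5.437, n₂=24
s_p² = [11·5.446² + 23·5.437²]/34 = 29.5907
SE = √(s_p²·(1/12+1/24)) = 1.9232
t = (36.250−28.417)/1.9232 = 4.0730
df = 34
p-value (two-sided) = 0.00026
At α=0.05: p < α → reject H₀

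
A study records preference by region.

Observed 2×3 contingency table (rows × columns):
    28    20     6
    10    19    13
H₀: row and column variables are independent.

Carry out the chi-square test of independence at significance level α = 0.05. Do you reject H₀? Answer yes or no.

reject H₀: yes

Row totals [54, 42], col totals [38, 39, 19], n=96
χ² = (28−21.38)²/21.38 + (20−21.94)²/21.94 + (6−10.69)²/10.69 + (10−16.62)²/16.62 + (19−17.06)²/17.06 + (13−8.31)²/8.31 = 9.7838
df = 2
p-value (upper-tail) = 0.00751
At α=0.05: p < α → reject H₀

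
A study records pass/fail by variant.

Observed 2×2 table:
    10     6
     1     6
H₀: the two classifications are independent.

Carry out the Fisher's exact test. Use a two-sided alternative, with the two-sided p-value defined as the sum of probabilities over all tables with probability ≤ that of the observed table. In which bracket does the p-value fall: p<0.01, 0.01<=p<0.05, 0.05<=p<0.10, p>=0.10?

p-value bracket: 0.05<=p<0.10

Margins: r₁=16, r₂=7, c₁=11, c₂=12, n=23
p_obs = C(16,10)·C(7,1)/C(23,11); sum pmf over tables with pmf ≤ p_obs
p-value (two-sided) = 0.06865
→ bracket: 0.05<=p<0.10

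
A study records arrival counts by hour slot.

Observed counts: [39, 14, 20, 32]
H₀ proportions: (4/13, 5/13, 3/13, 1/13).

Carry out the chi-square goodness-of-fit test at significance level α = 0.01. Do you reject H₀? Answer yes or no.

reject H₀: yes

n = 105; E_i = n·p_i = [32.31, 40.38, 24.23, 8.08]
χ² = (39−32.31)²/32.31 + (14−40.38)²/40.38 + (20−24.23)²/24.23 + (32−8.08)²/8.08 = 90.2208
df = 3
p-value (upper-tail) = 0.00000
At α=0.01: p < α → reject H₀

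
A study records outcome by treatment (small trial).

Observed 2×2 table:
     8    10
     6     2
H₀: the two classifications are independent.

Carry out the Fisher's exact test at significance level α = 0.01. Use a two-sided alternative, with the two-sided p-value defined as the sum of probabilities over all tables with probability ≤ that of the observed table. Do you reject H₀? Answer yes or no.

Margins: r₁=18, r₂=8, c₁=14, c₂=12, n=26
p_obs = C(18,8)·C(8,6)/C(26,14); sum pmf over tables with pmf ≤ p_obs
p-value (two-sided) = 0.21638
At α=0.01: p ≥ α → fail to reject H₀

reject H₀: no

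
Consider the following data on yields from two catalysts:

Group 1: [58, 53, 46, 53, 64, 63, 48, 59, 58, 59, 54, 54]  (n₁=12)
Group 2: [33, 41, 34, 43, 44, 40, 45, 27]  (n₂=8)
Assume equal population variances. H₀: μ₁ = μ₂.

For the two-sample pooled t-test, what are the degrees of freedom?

df = n₁ + n₂ − 2 = 12 + 8 − 2 = 18

degrees of freedom = 18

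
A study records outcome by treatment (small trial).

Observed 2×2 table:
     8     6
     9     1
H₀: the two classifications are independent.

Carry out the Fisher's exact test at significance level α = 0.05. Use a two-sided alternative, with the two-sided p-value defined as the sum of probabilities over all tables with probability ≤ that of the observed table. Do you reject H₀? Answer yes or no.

Margins: r₁=14, r₂=10, c₁=17, c₂=7, n=24
p_obs = C(14,8)·C(10,9)/C(24,17); sum pmf over tables with pmf ≤ p_obs
p-value (two-sided) = 0.17178
At α=0.05: p ≥ α → fail to reject H₀

reject H₀: no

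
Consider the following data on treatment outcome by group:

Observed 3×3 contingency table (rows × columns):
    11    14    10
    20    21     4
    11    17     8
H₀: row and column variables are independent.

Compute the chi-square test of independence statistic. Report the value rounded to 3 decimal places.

Row totals [35, 45, 36], col totals [42, 52, 22], n=116
χ² = (11−12.67)²/12.67 + (14−15.69)²/15.69 + (10−6.64)²/6.64 + (20−16.29)²/16.29 + (21−20.17)²/20.17 + (4−8.53)²/8.53 + (11−13.03)²/13.03 + (17−16.14)²/16.14 + (8−6.83)²/6.83 = 5.9570
df = 4

test statistic = 5.957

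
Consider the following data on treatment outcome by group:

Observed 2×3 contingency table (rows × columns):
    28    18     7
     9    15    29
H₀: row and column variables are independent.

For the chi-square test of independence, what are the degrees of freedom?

degrees of freedom = 2

df = (r−1)(c−1) = (2−1)·(3−1) = 2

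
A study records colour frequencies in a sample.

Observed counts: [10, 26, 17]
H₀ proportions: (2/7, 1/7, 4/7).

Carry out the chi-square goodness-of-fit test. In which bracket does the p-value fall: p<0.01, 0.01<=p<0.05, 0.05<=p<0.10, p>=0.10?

n = 53; E_i = n·p_i = [15.14, 7.57, 30.29]
χ² = (10−15.14)²/15.14 + (26−7.57)²/7.57 + (17−30.29)²/30.29 = 52.4292
df = 2
p-value (upper-tail) = 0.00000
→ bracket: p<0.01

p-value bracket: p<0.01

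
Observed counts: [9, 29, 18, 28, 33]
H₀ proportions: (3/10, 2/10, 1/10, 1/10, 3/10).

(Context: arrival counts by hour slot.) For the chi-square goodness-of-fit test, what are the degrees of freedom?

degrees of freedom = 4

df = k − 1 = 5 − 1 = 4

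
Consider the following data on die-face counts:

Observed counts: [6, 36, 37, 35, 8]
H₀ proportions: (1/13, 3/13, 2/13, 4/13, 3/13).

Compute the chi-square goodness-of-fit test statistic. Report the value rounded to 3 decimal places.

n = 122; E_i = n·p_i = [9.38, 28.15, 18.77, 37.54, 28.15]
χ² = (6−9.38)²/9.38 + (36−28.15)²/28.15 + (37−18.77)²/18.77 + (35−37.54)²/37.54 + (8−28.15)²/28.15 = 35.7138
df = 4

test statistic = 35.714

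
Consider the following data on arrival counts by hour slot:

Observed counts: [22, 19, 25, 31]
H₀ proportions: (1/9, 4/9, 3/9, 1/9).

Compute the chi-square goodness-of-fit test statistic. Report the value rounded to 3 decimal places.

n = 97; E_i = n·p_i = [10.78, 43.11, 32.33, 10.78]
χ² = (22−10.78)²/10.78 + (19−43.11)²/43.11 + (25−32.33)²/32.33 + (31−10.78)²/10.78 = 64.7758
df = 3

test statistic = 64.776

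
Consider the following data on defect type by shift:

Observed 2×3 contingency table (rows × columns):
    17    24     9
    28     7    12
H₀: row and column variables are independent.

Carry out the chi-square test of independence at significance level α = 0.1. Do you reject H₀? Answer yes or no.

reject H₀: yes

Row totals [50, 47], col totals [45, 31, 21], n=97
χ² = (17−23.20)²/23.20 + (24−15.98)²/15.98 + (9−10.82)²/10.82 + (28−21.80)²/21.80 + (7−15.02)²/15.02 + (12−10.18)²/10.18 = 12.3591
df = 2
p-value (upper-tail) = 0.00207
At α=0.1: p < α → reject H₀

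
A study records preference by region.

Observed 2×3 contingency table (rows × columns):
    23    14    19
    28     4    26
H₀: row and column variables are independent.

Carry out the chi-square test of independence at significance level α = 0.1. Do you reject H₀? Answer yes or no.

reject H₀: yes

Row totals [56, 58], col totals [51, 18, 45], n=114
χ² = (23−25.05)²/25.05 + (14−8.84)²/8.84 + (19−22.11)²/22.11 + (28−25.95)²/25.95 + (4−9.16)²/9.16 + (26−22.89)²/22.89 = 7.1017
df = 2
p-value (upper-tail) = 0.02870
At α=0.1: p < α → reject H₀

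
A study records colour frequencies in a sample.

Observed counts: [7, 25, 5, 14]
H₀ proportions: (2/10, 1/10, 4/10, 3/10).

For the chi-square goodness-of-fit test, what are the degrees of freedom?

degrees of freedom = 3

df = k − 1 = 4 − 1 = 3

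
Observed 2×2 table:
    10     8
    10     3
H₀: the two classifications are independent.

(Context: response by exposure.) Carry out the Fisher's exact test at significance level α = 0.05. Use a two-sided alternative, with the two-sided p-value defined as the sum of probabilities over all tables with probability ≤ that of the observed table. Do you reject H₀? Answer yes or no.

Margins: r₁=18, r₂=13, c₁=20, c₂=11, n=31
p_obs = C(18,10)·C(13,10)/C(31,20); sum pmf over tables with pmf ≤ p_obs
p-value (two-sided) = 0.27546
At α=0.05: p ≥ α → fail to reject H₀

reject H₀: no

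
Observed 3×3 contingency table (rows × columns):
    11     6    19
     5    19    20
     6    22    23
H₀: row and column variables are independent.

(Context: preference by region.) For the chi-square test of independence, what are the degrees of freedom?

df = (r−1)(c−1) = (3−1)·(3−1) = 4

degrees of freedom = 4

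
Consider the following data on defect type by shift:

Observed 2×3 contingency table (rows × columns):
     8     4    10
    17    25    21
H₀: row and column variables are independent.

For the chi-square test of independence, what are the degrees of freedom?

degrees of freedom = 2

df = (r−1)(c−1) = (2−1)·(3−1) = 2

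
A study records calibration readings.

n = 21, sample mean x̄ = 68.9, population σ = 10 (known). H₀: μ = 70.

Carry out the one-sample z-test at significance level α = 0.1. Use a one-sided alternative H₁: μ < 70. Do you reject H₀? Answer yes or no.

reject H₀: no

SE = σ/√n = 10/√21 = 2.1822
z = (x̄−μ₀)/SE = (68.9−70)/2.1822 = -0.5041
p-value (one-sided, H₁ less) = 0.30710
At α=0.1: p ≥ α → fail to reject H₀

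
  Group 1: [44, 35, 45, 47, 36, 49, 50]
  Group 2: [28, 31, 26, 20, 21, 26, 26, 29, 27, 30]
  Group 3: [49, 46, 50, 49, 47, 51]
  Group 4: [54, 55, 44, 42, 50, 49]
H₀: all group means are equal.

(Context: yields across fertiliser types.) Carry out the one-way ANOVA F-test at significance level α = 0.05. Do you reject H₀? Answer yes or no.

reject H₀: yes

Group means [43.71, 26.40, 48.67, 49.00], grand mean 39.862
SSB = Σnᵢ(x̄ᵢ−x̄)² = 2882.286; SSW = ΣΣ(x−x̄ᵢ)² = 483.162
MSB = 2882.286/3 = 960.7621; MSW = 483.162/25 = 19.3265
F = MSB/MSW = 49.7122
df = (3, 25)
p-value (upper-tail) = 0.00000
At α=0.05: p < α → reject H₀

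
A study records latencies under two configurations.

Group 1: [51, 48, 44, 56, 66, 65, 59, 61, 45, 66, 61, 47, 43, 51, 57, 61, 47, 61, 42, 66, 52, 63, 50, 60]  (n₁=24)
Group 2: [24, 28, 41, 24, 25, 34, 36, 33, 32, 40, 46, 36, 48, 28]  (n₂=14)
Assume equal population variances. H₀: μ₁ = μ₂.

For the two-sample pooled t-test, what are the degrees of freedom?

degrees of freedom = 36

df = n₁ + n₂ − 2 = 24 + 14 − 2 = 36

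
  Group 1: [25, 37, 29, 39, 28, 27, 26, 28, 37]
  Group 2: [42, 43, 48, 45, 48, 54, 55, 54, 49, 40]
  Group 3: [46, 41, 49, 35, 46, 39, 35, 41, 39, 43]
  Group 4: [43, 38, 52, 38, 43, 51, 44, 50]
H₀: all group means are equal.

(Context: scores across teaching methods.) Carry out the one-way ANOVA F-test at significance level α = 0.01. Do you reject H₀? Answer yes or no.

Group means [30.67, 47.80, 41.40, 44.88], grand mean 41.270
SSB = Σnᵢ(x̄ᵢ−x̄)² = 1542.422; SSW = ΣΣ(x−x̄ᵢ)² = 902.875
MSB = 1542.422/3 = 514.1408; MSW = 902.875/33 = 27.3598
F = MSB/MSW = 18.7918
df = (3, 33)
p-value (upper-tail) = 0.00000
At α=0.01: p < α → reject H₀

reject H₀: yes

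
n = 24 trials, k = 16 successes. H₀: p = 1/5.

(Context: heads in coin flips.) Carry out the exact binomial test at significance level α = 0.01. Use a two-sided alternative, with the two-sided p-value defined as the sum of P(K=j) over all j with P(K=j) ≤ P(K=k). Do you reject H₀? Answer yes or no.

reject H₀: yes

Exact binomial: n=24, k=16, p₀=1/5=0.2000
P(X=j) = C(n,j)·p₀^j·(1−p₀)^(n−j); p = Σ P(X=j) over j with P(X=j) ≤ P(X=16)
p-value (two-sided) = 0.00000
At α=0.01: p < α → reject H₀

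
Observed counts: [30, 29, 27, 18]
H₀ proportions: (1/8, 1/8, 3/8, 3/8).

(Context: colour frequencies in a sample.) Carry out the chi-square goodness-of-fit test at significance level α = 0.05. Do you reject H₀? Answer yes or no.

reject H₀: yes

n = 104; E_i = n·p_i = [13.00, 13.00, 39.00, 39.00]
χ² = (30−13.00)²/13.00 + (29−13.00)²/13.00 + (27−39.00)²/39.00 + (18−39.00)²/39.00 = 56.9231
df = 3
p-value (upper-tail) = 0.00000
At α=0.05: p < α → reject H₀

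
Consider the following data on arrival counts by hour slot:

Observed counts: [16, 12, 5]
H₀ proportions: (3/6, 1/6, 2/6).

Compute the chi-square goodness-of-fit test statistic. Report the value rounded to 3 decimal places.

n = 33; E_i = n·p_i = [16.50, 5.50, 11.00]
χ² = (16−16.50)²/16.50 + (12−5.50)²/5.50 + (5−11.00)²/11.00 = 10.9697
df = 2

test statistic = 10.970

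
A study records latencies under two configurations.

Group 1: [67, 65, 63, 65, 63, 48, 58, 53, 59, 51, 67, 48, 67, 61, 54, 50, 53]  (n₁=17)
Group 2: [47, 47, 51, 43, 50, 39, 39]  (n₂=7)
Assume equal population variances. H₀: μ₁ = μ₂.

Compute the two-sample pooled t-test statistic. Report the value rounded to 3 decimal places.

test statistic = 4.542

x̄₁=58.353, s₁=6.973, n₁=17
x̄₂=45.143, s₂=4.914, n₂=7
s_p² = [16·6.973² + 6·4.914²]/22 = 41.9427
SE = √(s_p²·(1/17+1/7)) = 2.9084
t = (58.353−45.143)/2.9084 = 4.5420
df = 22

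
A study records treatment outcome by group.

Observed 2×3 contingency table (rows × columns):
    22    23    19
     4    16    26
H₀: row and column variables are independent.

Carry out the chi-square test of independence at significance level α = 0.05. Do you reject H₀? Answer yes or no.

reject H₀: yes

Row totals [64, 46], col totals [26, 39, 45], n=110
χ² = (22−15.13)²/15.13 + (23−22.69)²/22.69 + (19−26.18)²/26.18 + (4−10.87)²/10.87 + (16−16.31)²/16.31 + (26−18.82)²/18.82 = 12.1877
df = 2
p-value (upper-tail) = 0.00226
At α=0.05: p < α → reject H₀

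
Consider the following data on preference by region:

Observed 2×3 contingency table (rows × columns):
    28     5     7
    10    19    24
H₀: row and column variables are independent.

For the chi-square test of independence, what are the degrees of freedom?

degrees of freedom = 2

df = (r−1)(c−1) = (2−1)·(3−1) = 2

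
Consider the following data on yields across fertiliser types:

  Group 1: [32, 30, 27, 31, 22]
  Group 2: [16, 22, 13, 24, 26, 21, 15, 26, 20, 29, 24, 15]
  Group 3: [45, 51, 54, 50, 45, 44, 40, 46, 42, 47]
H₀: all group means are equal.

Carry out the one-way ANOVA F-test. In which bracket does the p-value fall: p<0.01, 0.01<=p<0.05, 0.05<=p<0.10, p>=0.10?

p-value bracket: p<0.01

Group means [28.40, 20.92, 46.40], grand mean 31.741
SSB = Σnᵢ(x̄ᵢ−x̄)² = 3610.669; SSW = ΣΣ(x−x̄ᵢ)² = 522.517
MSB = 3610.669/2 = 1805.3343; MSW = 522.517/24 = 21.7715
F = MSB/MSW = 82.9218
df = (2, 24)
p-value (upper-tail) = 0.00000
→ bracket: p<0.01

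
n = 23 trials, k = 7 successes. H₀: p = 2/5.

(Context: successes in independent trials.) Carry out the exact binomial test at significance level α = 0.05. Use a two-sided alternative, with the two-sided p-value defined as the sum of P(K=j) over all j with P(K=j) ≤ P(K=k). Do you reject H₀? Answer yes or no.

Exact binomial: n=23, k=7, p₀=2/5=0.4000
P(X=j) = C(n,j)·p₀^j·(1−p₀)^(n−j); p = Σ P(X=j) over j with P(X=j) ≤ P(X=7)
p-value (two-sided) = 0.40091
At α=0.05: p ≥ α → fail to reject H₀

reject H₀: no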